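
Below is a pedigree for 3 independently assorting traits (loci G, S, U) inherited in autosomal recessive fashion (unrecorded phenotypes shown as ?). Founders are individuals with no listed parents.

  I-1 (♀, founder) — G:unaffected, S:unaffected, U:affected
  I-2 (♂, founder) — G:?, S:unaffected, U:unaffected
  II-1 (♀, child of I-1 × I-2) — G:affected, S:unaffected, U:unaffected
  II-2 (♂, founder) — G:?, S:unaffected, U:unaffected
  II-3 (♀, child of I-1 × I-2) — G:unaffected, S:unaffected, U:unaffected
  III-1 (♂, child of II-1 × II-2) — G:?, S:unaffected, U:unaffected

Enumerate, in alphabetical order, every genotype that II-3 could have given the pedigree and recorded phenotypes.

II-3 ∈ {GG SS Uu, GG Ss Uu, Gg SS Uu, Gg Ss Uu}

G/I-1 un ·: Gg
G/I-2 ? ·: Gg|gg
G/II-1 aff I-1×I-2: gg
G/II-2 ? ·: GG|Gg|gg
G/II-3 un I-1×I-2: GG|Gg
G/III-1 ? II-1×II-2: Gg|gg
⇒ G over [I-1,I-2,II-1,II-2,II-3,III-1]: 12 consistent
S/I-1 un ·: SS|Ss
S/I-2 un ·: SS|Ss
S/II-1 un I-1×I-2: SS|Ss
S/II-2 un ·: SS|Ss
S/II-3 un I-1×I-2: SS|Ss
S/III-1 un II-1×II-2: SS|Ss
⇒ S over [I-1,I-2,II-1,II-2,II-3,III-1]: 45 consistent
U/I-1 aff ·: uu
U/I-2 un ·: UU|Uu
U/II-1 un I-1×I-2: Uu
U/II-2 un ·: UU|Uu
U/II-3 un I-1×I-2: Uu
U/III-1 un II-1×II-2: UU|Uu
⇒ U over [I-1,I-2,II-1,II-2,II-3,III-1]: 8 consistent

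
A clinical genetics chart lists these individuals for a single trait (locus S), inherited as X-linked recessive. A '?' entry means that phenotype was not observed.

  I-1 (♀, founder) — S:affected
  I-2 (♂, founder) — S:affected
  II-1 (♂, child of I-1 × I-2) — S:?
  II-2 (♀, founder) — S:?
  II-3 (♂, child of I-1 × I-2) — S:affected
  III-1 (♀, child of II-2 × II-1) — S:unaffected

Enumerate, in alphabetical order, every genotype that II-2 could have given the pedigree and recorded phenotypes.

S/I-1 aff ·: X^sX^s
S/I-2 aff ·: X^sY
S/II-1 ? I-1×I-2: X^sY
S/II-2 ? ·: X^SX^S|X^SX^s
S/II-3 aff I-1×I-2: X^sY
S/III-1 un II-2×II-1: X^SX^s
⇒ S over [I-1,I-2,II-1,II-2,II-3,III-1]: 2 consistent

II-2 ∈ {X^SX^S, X^SX^s}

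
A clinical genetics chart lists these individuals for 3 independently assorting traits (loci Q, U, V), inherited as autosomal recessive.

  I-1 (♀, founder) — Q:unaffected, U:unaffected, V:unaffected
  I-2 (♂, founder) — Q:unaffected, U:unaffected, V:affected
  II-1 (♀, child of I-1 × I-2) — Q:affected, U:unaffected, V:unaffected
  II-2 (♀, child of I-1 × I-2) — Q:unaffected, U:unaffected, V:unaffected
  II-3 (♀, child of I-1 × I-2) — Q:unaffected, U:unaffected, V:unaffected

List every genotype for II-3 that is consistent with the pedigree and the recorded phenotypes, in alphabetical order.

Q/I-1 un ·: Qq
Q/I-2 un ·: Qq
Q/II-1 aff I-1×I-2: qq
Q/II-2 un I-1×I-2: QQ|Qq
Q/II-3 un I-1×I-2: QQ|Qq
⇒ Q over [I-1,I-2,II-1,II-2,II-3]: 4 consistent
U/I-1 un ·: UU|Uu
U/I-2 un ·: UU|Uu
U/II-1 un I-1×I-2: UU|Uu
U/II-2 un I-1×I-2: UU|Uu
U/II-3 un I-1×I-2: UU|Uu
⇒ U over [I-1,I-2,II-1,II-2,II-3]: 25 consistent
V/I-1 un ·: VV|Vv
V/I-2 aff ·: vv
V/II-1 un I-1×I-2: Vv
V/II-2 un I-1×I-2: Vv
V/II-3 un I-1×I-2: Vv
⇒ V over [I-1,I-2,II-1,II-2,II-3]: 2 consistent

II-3 ∈ {QQ UU Vv, QQ Uu Vv, Qq UU Vv, Qq Uu Vv}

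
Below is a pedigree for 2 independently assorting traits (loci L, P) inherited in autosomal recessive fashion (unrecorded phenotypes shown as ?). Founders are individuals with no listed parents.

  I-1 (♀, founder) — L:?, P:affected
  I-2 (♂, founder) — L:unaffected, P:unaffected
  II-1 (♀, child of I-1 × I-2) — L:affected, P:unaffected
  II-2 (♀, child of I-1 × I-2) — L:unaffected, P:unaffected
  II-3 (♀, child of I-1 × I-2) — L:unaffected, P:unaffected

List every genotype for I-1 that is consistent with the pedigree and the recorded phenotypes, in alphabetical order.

I-1 ∈ {Ll pp, ll pp}

L/I-1 ? ·: Ll|ll
L/I-2 un ·: Ll
L/II-1 aff I-1×I-2: ll
L/II-2 un I-1×I-2: LL|Ll
L/II-3 un I-1×I-2: LL|Ll
⇒ L over [I-1,I-2,II-1,II-2,II-3]: 5 consistent
P/I-1 aff ·: pp
P/I-2 un ·: PP|Pp
P/II-1 un I-1×I-2: Pp
P/II-2 un I-1×I-2: Pp
P/II-3 un I-1×I-2: Pp
⇒ P over [I-1,I-2,II-1,II-2,II-3]: 2 consistent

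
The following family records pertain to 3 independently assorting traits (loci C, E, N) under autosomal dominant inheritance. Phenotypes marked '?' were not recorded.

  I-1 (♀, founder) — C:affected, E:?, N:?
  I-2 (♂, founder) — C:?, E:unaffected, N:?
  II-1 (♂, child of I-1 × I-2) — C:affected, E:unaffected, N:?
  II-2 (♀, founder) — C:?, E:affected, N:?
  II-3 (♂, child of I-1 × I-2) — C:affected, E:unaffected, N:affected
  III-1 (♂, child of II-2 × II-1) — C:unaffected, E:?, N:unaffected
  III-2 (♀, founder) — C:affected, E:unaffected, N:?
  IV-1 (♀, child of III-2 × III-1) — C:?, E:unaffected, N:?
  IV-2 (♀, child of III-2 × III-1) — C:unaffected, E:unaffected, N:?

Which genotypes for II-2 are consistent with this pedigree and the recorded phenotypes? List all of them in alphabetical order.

C/I-1 aff ·: Cc|CC
C/I-2 ? ·: cc|Cc|CC
C/II-1 aff I-1×I-2: Cc
C/II-2 ? ·: cc|Cc
C/II-3 aff I-1×I-2: Cc|CC
C/III-1 un II-2×II-1: cc
C/III-2 aff ·: Cc
C/IV-1 ? III-2×III-1: cc|Cc
C/IV-2 un III-2×III-1: cc
⇒ C over [I-1,I-2,II-1,II-2,II-3,III-1,III-2,IV-1,IV-2]: 32 consistent
E/I-1 ? ·: ee|Ee
E/I-2 un ·: ee
E/II-1 un I-1×I-2: ee
E/II-2 aff ·: Ee|EE
E/II-3 un I-1×I-2: ee
E/III-1 ? II-2×II-1: ee|Ee
E/III-2 un ·: ee
E/IV-1 un III-2×III-1: ee
E/IV-2 un III-2×III-1: ee
⇒ E over [I-1,I-2,II-1,II-2,II-3,III-1,III-2,IV-1,IV-2]: 6 consistent
N/I-1 ? ·: nn|Nn|NN
N/I-2 ? ·: nn|Nn|NN
N/II-1 ? I-1×I-2: nn|Nn
N/II-2 ? ·: nn|Nn
N/II-3 aff I-1×I-2: Nn|NN
N/III-1 un II-2×II-1: nn
N/III-2 ? ·: nn|Nn|NN
N/IV-1 ? III-2×III-1: nn|Nn
N/IV-2 ? III-2×III-1: nn|Nn
⇒ N over [I-1,I-2,II-1,II-2,II-3,III-1,III-2,IV-1,IV-2]: 168 consistent

II-2 ∈ {Cc EE Nn, Cc EE nn, Cc Ee Nn, Cc Ee nn, cc EE Nn, cc EE nn, cc Ee Nn, cc Ee nn}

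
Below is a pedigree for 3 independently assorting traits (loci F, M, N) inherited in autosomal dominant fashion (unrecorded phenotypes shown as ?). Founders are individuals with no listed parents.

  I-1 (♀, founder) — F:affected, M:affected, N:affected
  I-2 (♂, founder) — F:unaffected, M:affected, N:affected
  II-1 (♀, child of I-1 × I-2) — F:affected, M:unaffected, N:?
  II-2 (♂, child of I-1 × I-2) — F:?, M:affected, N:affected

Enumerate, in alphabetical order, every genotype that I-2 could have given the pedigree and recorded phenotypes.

F/I-1 aff ·: Ff|FF
F/I-2 un ·: ff
F/II-1 aff I-1×I-2: Ff
F/II-2 ? I-1×I-2: ff|Ff
⇒ F over [I-1,I-2,II-1,II-2]: 3 consistent
M/I-1 aff ·: Mm
M/I-2 aff ·: Mm
M/II-1 un I-1×I-2: mm
M/II-2 aff I-1×I-2: Mm|MM
⇒ M over [I-1,I-2,II-1,II-2]: 2 consistent
N/I-1 aff ·: Nn|NN
N/I-2 aff ·: Nn|NN
N/II-1 ? I-1×I-2: nn|Nn|NN
N/II-2 aff I-1×I-2: Nn|NN
⇒ N over [I-1,I-2,II-1,II-2]: 15 consistent

I-2 ∈ {ff Mm NN, ff Mm Nn}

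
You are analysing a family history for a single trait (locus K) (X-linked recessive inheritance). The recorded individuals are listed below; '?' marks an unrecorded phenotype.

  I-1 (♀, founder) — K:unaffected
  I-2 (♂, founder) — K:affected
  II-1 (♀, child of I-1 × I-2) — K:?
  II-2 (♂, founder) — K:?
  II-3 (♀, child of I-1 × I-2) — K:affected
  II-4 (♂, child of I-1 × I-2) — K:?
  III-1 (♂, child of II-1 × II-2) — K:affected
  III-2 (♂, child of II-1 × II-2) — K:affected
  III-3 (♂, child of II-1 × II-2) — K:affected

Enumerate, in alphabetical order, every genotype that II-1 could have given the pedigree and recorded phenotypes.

K/I-1 un ·: X^KX^k
K/I-2 aff ·: X^kY
K/II-1 ? I-1×I-2: X^KX^k|X^kX^k
K/II-2 ? ·: X^KY|X^kY
K/II-3 aff I-1×I-2: X^kX^k
K/II-4 ? I-1×I-2: X^KY|X^kY
K/III-1 aff II-1×II-2: X^kY
K/III-2 aff II-1×II-2: X^kY
K/III-3 aff II-1×II-2: X^kY
⇒ K over [I-1,I-2,II-1,II-2,II-3,II-4,III-1,III-2,III-3]: 8 consistent

II-1 ∈ {X^KX^k, X^kX^k}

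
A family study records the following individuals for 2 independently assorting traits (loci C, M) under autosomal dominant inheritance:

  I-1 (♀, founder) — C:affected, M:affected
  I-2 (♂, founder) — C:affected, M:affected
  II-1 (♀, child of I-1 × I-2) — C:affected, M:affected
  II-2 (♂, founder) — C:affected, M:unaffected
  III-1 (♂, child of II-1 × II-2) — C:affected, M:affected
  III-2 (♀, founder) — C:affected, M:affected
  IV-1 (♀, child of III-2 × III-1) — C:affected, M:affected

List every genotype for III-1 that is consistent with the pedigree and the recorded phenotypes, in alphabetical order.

C/I-1 aff ·: Cc|CC
C/I-2 aff ·: Cc|CC
C/II-1 aff I-1×I-2: Cc|CC
C/II-2 aff ·: Cc|CC
C/III-1 aff II-1×II-2: Cc|CC
C/III-2 aff ·: Cc|CC
C/IV-1 aff III-2×III-1: Cc|CC
⇒ C over [I-1,I-2,II-1,II-2,III-1,III-2,IV-1]: 82 consistent
M/I-1 aff ·: Mm|MM
M/I-2 aff ·: Mm|MM
M/II-1 aff I-1×I-2: Mm|MM
M/II-2 un ·: mm
M/III-1 aff II-1×II-2: Mm
M/III-2 aff ·: Mm|MM
M/IV-1 aff III-2×III-1: Mm|MM
⇒ M over [I-1,I-2,II-1,II-2,III-1,III-2,IV-1]: 28 consistent

III-1 ∈ {CC Mm, Cc Mm}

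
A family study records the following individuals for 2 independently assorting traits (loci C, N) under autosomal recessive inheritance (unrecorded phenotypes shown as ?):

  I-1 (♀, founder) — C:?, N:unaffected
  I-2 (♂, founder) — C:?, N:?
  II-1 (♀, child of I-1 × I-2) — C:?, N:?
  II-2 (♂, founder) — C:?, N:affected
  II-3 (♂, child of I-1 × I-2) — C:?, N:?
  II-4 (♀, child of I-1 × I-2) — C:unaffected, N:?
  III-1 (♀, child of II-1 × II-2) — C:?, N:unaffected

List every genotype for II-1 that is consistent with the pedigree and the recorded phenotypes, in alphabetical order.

II-1 ∈ {CC NN, CC Nn, Cc NN, Cc Nn, cc NN, cc Nn}

C/I-1 ? ·: CC|Cc|cc
C/I-2 ? ·: CC|Cc|cc
C/II-1 ? I-1×I-2: CC|Cc|cc
C/II-2 ? ·: CC|Cc|cc
C/II-3 ? I-1×I-2: CC|Cc|cc
C/II-4 un I-1×I-2: CC|Cc
C/III-1 ? II-1×II-2: CC|Cc|cc
⇒ C over [I-1,I-2,II-1,II-2,II-3,II-4,III-1]: 240 consistent
N/I-1 un ·: NN|Nn
N/I-2 ? ·: NN|Nn|nn
N/II-1 ? I-1×I-2: NN|Nn
N/II-2 aff ·: nn
N/II-3 ? I-1×I-2: NN|Nn|nn
N/II-4 ? I-1×I-2: NN|Nn|nn
N/III-1 un II-1×II-2: Nn
⇒ N over [I-1,I-2,II-1,II-2,II-3,II-4,III-1]: 40 consistent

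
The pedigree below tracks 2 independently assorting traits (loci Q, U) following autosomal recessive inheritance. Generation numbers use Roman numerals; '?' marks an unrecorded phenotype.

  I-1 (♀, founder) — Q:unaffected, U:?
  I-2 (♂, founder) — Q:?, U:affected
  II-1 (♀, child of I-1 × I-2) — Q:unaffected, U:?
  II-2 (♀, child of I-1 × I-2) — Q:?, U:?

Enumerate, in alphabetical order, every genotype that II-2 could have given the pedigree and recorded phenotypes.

Q/I-1 un ·: QQ|Qq
Q/I-2 ? ·: QQ|Qq|qq
Q/II-1 un I-1×I-2: QQ|Qq
Q/II-2 ? I-1×I-2: QQ|Qq|qq
⇒ Q over [I-1,I-2,II-1,II-2]: 18 consistent
U/I-1 ? ·: UU|Uu|uu
U/I-2 aff ·: uu
U/II-1 ? I-1×I-2: Uu|uu
U/II-2 ? I-1×I-2: Uu|uu
⇒ U over [I-1,I-2,II-1,II-2]: 6 consistent

II-2 ∈ {QQ Uu, QQ uu, Qq Uu, Qq uu, qq Uu, qq uu}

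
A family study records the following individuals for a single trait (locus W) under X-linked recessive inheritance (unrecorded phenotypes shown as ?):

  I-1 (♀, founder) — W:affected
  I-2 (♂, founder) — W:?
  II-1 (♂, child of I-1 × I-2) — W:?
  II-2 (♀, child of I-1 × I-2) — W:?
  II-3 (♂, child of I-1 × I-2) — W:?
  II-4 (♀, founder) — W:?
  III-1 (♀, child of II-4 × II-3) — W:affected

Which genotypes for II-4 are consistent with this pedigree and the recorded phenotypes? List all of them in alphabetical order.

II-4 ∈ {X^WX^w, X^wX^w}

W/I-1 aff ·: X^wX^w
W/I-2 ? ·: X^WY|X^wY
W/II-1 ? I-1×I-2: X^wY
W/II-2 ? I-1×I-2: X^WX^w|X^wX^w
W/II-3 ? I-1×I-2: X^wY
W/II-4 ? ·: X^WX^w|X^wX^w
W/III-1 aff II-4×II-3: X^wX^w
⇒ W over [I-1,I-2,II-1,II-2,II-3,II-4,III-1]: 4 consistent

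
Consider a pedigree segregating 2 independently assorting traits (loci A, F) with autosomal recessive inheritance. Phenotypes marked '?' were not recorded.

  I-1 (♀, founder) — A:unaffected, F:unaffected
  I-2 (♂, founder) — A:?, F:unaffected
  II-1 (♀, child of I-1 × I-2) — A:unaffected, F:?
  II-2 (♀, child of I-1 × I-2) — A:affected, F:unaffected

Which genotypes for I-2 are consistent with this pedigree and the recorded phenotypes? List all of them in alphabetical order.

A/I-1 un ·: Aa
A/I-2 ? ·: Aa|aa
A/II-1 un I-1×I-2: AA|Aa
A/II-2 aff I-1×I-2: aa
⇒ A over [I-1,I-2,II-1,II-2]: 3 consistent
F/I-1 un ·: FF|Ff
F/I-2 un ·: FF|Ff
F/II-1 ? I-1×I-2: FF|Ff|ff
F/II-2 un I-1×I-2: FF|Ff
⇒ F over [I-1,I-2,II-1,II-2]: 15 consistent

I-2 ∈ {Aa FF, Aa Ff, aa FF, aa Ff}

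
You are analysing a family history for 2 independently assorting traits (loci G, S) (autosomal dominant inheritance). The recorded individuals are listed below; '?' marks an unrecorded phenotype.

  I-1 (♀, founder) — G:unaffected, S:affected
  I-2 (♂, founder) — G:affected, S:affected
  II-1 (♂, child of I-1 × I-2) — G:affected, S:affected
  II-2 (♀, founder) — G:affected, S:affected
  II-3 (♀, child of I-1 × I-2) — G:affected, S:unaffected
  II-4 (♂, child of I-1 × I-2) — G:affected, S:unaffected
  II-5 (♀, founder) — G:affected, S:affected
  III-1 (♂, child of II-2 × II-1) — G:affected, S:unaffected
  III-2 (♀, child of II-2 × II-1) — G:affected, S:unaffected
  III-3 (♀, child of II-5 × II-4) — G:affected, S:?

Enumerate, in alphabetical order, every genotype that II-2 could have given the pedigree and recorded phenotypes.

G/I-1 un ·: gg
G/I-2 aff ·: Gg|GG
G/II-1 aff I-1×I-2: Gg
G/II-2 aff ·: Gg|GG
G/II-3 aff I-1×I-2: Gg
G/II-4 aff I-1×I-2: Gg
G/II-5 aff ·: Gg|GG
G/III-1 aff II-2×II-1: Gg|GG
G/III-2 aff II-2×II-1: Gg|GG
G/III-3 aff II-5×II-4: Gg|GG
⇒ G over [I-1,I-2,II-1,II-2,II-3,II-4,II-5,III-1,III-2,III-3]: 64 consistent
S/I-1 aff ·: Ss
S/I-2 aff ·: Ss
S/II-1 aff I-1×I-2: Ss
S/II-2 aff ·: Ss
S/II-3 un I-1×I-2: ss
S/II-4 un I-1×I-2: ss
S/II-5 aff ·: Ss|SS
S/III-1 un II-2×II-1: ss
S/III-2 un II-2×II-1: ss
S/III-3 ? II-5×II-4: ss|Ss
⇒ S over [I-1,I-2,II-1,II-2,II-3,II-4,II-5,III-1,III-2,III-3]: 3 consistent

II-2 ∈ {GG Ss, Gg Ss}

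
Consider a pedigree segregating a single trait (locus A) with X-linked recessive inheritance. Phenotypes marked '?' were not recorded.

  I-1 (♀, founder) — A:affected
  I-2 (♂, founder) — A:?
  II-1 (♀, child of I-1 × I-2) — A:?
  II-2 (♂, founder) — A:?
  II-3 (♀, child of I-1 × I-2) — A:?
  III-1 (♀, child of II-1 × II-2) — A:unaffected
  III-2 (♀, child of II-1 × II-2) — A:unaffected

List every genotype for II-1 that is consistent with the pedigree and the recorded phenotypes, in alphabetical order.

II-1 ∈ {X^AX^a, X^aX^a}

A/I-1 aff ·: X^aX^a
A/I-2 ? ·: X^AY|X^aY
A/II-1 ? I-1×I-2: X^AX^a|X^aX^a
A/II-2 ? ·: X^AY|X^aY
A/II-3 ? I-1×I-2: X^AX^a|X^aX^a
A/III-1 un II-1×II-2: X^AX^A|X^AX^a
A/III-2 un II-1×II-2: X^AX^A|X^AX^a
⇒ A over [I-1,I-2,II-1,II-2,II-3,III-1,III-2]: 6 consistent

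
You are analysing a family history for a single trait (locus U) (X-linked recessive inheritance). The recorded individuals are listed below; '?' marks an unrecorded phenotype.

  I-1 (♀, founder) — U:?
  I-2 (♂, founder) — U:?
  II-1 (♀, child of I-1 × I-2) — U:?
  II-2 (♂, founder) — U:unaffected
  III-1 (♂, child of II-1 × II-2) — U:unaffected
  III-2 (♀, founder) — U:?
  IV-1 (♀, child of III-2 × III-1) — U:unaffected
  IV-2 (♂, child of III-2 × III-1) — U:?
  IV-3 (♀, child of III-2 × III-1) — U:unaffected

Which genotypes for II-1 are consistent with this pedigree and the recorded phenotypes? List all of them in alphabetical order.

II-1 ∈ {X^UX^U, X^UX^u}

U/I-1 ? ·: X^UX^U|X^UX^u|X^uX^u
U/I-2 ? ·: X^UY|X^uY
U/II-1 ? I-1×I-2: X^UX^U|X^UX^u
U/II-2 un ·: X^UY
U/III-1 un II-1×II-2: X^UY
U/III-2 ? ·: X^UX^U|X^UX^u|X^uX^u
U/IV-1 un III-2×III-1: X^UX^U|X^UX^u
U/IV-2 ? III-2×III-1: X^UY|X^uY
U/IV-3 un III-2×III-1: X^UX^U|X^UX^u
⇒ U over [I-1,I-2,II-1,II-2,III-1,III-2,IV-1,IV-2,IV-3]: 60 consistent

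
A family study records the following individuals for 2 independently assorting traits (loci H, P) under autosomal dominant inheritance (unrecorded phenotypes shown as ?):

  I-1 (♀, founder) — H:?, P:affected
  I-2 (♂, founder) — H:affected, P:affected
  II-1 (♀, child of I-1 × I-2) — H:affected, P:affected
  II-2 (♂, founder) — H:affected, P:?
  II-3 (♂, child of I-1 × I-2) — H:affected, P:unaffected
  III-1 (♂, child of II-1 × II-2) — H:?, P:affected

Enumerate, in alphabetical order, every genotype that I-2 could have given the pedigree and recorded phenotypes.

H/I-1 ? ·: hh|Hh|HH
H/I-2 aff ·: Hh|HH
H/II-1 aff I-1×I-2: Hh|HH
H/II-2 aff ·: Hh|HH
H/II-3 aff I-1×I-2: Hh|HH
H/III-1 ? II-1×II-2: hh|Hh|HH
⇒ H over [I-1,I-2,II-1,II-2,II-3,III-1]: 61 consistent
P/I-1 aff ·: Pp
P/I-2 aff ·: Pp
P/II-1 aff I-1×I-2: Pp|PP
P/II-2 ? ·: pp|Pp|PP
P/II-3 un I-1×I-2: pp
P/III-1 aff II-1×II-2: Pp|PP
⇒ P over [I-1,I-2,II-1,II-2,II-3,III-1]: 9 consistent

I-2 ∈ {HH Pp, Hh Pp}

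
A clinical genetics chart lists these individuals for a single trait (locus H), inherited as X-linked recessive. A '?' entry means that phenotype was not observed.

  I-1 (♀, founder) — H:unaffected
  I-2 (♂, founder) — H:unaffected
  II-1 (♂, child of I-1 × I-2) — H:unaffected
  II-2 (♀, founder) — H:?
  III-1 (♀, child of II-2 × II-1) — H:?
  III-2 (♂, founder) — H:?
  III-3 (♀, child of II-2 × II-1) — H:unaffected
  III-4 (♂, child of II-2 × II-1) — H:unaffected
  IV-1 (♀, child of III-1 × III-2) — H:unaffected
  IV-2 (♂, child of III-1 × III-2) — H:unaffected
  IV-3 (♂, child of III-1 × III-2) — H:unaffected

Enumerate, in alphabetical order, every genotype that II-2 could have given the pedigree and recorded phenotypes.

H/I-1 un ·: X^HX^H|X^HX^h
H/I-2 un ·: X^HY
H/II-1 un I-1×I-2: X^HY
H/II-2 ? ·: X^HX^H|X^HX^h
H/III-1 ? II-2×II-1: X^HX^H|X^HX^h
H/III-2 ? ·: X^HY|X^hY
H/III-3 un II-2×II-1: X^HX^H|X^HX^h
H/III-4 un II-2×II-1: X^HY
H/IV-1 un III-1×III-2: X^HX^H|X^HX^h
H/IV-2 un III-1×III-2: X^HY
H/IV-3 un III-1×III-2: X^HY
⇒ H over [I-1,I-2,II-1,II-2,III-1,III-2,III-3,III-4,IV-1,IV-2,IV-3]: 24 consistent

II-2 ∈ {X^HX^H, X^HX^h}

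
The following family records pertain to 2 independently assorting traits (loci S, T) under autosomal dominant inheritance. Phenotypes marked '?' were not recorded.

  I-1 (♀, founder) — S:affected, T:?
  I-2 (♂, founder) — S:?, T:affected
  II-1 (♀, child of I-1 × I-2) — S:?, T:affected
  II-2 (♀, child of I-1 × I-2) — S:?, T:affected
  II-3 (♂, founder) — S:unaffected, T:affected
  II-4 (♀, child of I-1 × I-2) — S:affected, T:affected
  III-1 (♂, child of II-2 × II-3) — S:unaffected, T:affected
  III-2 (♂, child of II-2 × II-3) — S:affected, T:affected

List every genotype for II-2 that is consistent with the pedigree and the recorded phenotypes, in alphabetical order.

S/I-1 aff ·: Ss|SS
S/I-2 ? ·: ss|Ss|SS
S/II-1 ? I-1×I-2: ss|Ss|SS
S/II-2 ? I-1×I-2: Ss
S/II-3 un ·: ss
S/II-4 aff I-1×I-2: Ss|SS
S/III-1 un II-2×II-3: ss
S/III-2 aff II-2×II-3: Ss
⇒ S over [I-1,I-2,II-1,II-2,II-3,II-4,III-1,III-2]: 17 consistent
T/I-1 ? ·: tt|Tt|TT
T/I-2 aff ·: Tt|TT
T/II-1 aff I-1×I-2: Tt|TT
T/II-2 aff I-1×I-2: Tt|TT
T/II-3 aff ·: Tt|TT
T/II-4 aff I-1×I-2: Tt|TT
T/III-1 aff II-2×II-3: Tt|TT
T/III-2 aff II-2×II-3: Tt|TT
⇒ T over [I-1,I-2,II-1,II-2,II-3,II-4,III-1,III-2]: 177 consistent

II-2 ∈ {Ss TT, Ss Tt}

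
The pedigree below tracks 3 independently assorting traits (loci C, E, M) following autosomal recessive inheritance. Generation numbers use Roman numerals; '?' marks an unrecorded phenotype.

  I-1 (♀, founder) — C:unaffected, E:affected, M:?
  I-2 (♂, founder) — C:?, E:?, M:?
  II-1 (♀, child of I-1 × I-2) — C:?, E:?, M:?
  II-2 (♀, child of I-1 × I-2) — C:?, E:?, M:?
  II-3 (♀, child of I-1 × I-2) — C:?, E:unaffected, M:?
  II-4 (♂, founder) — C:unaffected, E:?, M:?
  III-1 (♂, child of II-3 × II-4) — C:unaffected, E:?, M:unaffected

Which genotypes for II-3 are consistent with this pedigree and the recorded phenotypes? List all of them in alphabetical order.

II-3 ∈ {CC Ee MM, CC Ee Mm, CC Ee mm, Cc Ee MM, Cc Ee Mm, Cc Ee mm, cc Ee MM, cc Ee Mm, cc Ee mm}

C/I-1 un ·: CC|Cc
C/I-2 ? ·: CC|Cc|cc
C/II-1 ? I-1×I-2: CC|Cc|cc
C/II-2 ? I-1×I-2: CC|Cc|cc
C/II-3 ? I-1×I-2: CC|Cc|cc
C/II-4 un ·: CC|Cc
C/III-1 un II-3×II-4: CC|Cc
⇒ C over [I-1,I-2,II-1,II-2,II-3,II-4,III-1]: 168 consistent
E/I-1 aff ·: ee
E/I-2 ? ·: EE|Ee
E/II-1 ? I-1×I-2: Ee|ee
E/II-2 ? I-1×I-2: Ee|ee
E/II-3 un I-1×I-2: Ee
E/II-4 ? ·: EE|Ee|ee
E/III-1 ? II-3×II-4: EE|Ee|ee
⇒ E over [I-1,I-2,II-1,II-2,II-3,II-4,III-1]: 35 consistent
M/I-1 ? ·: MM|Mm|mm
M/I-2 ? ·: MM|Mm|mm
M/II-1 ? I-1×I-2: MM|Mm|mm
M/II-2 ? I-1×I-2: MM|Mm|mm
M/II-3 ? I-1×I-2: MM|Mm|mm
M/II-4 ? ·: MM|Mm|mm
M/III-1 un II-3×II-4: MM|Mm
⇒ M over [I-1,I-2,II-1,II-2,II-3,II-4,III-1]: 243 consistent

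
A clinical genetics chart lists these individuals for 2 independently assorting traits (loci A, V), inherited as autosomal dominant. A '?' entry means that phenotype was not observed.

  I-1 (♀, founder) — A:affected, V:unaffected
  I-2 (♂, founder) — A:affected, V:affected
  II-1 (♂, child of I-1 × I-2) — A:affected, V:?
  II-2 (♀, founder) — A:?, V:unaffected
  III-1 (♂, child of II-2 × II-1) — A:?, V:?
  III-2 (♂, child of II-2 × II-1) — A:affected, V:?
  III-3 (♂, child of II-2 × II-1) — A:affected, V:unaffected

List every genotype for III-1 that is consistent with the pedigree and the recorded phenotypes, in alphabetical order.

III-1 ∈ {AA Vv, AA vv, Aa Vv, Aa vv, aa Vv, aa vv}

A/I-1 aff ·: Aa|AA
A/I-2 aff ·: Aa|AA
A/II-1 aff I-1×I-2: Aa|AA
A/II-2 ? ·: aa|Aa|AA
A/III-1 ? II-2×II-1: aa|Aa|AA
A/III-2 aff II-2×II-1: Aa|AA
A/III-3 aff II-2×II-1: Aa|AA
⇒ A over [I-1,I-2,II-1,II-2,III-1,III-2,III-3]: 106 consistent
V/I-1 un ·: vv
V/I-2 aff ·: Vv|VV
V/II-1 ? I-1×I-2: vv|Vv
V/II-2 un ·: vv
V/III-1 ? II-2×II-1: vv|Vv
V/III-2 ? II-2×II-1: vv|Vv
V/III-3 un II-2×II-1: vv
⇒ V over [I-1,I-2,II-1,II-2,III-1,III-2,III-3]: 9 consistent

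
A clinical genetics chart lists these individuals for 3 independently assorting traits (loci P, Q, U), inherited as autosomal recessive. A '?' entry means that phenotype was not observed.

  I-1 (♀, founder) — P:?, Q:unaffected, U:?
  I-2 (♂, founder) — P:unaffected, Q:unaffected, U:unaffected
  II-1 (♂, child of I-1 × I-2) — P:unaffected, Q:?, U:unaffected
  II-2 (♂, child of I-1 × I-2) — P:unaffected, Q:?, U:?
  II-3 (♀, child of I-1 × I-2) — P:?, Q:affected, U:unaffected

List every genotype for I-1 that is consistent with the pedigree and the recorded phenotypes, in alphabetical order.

P/I-1 ? ·: PP|Pp|pp
P/I-2 un ·: PP|Pp
P/II-1 un I-1×I-2: PP|Pp
P/II-2 un I-1×I-2: PP|Pp
P/II-3 ? I-1×I-2: PP|Pp|pp
⇒ P over [I-1,I-2,II-1,II-2,II-3]: 32 consistent
Q/I-1 un ·: Qq
Q/I-2 un ·: Qq
Q/II-1 ? I-1×I-2: QQ|Qq|qq
Q/II-2 ? I-1×I-2: QQ|Qq|qq
Q/II-3 aff I-1×I-2: qq
⇒ Q over [I-1,I-2,II-1,II-2,II-3]: 9 consistent
U/I-1 ? ·: UU|Uu|uu
U/I-2 un ·: UU|Uu
U/II-1 un I-1×I-2: UU|Uu
U/II-2 ? I-1×I-2: UU|Uu|uu
U/II-3 un I-1×I-2: UU|Uu
⇒ U over [I-1,I-2,II-1,II-2,II-3]: 32 consistent

I-1 ∈ {PP Qq UU, PP Qq Uu, PP Qq uu, Pp Qq UU, Pp Qq Uu, Pp Qq uu, pp Qq UU, pp Qq Uu, pp Qq uu}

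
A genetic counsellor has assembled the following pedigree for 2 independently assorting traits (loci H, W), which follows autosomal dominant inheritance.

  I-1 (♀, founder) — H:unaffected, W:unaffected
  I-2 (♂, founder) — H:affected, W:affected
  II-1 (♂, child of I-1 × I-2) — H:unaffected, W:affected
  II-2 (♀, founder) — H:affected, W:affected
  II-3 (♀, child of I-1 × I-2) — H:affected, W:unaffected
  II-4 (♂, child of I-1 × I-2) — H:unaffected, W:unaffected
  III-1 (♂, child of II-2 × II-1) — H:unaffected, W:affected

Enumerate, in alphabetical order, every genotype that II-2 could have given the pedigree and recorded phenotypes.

H/I-1 un ·: hh
H/I-2 aff ·: Hh
H/II-1 un I-1×I-2: hh
H/II-2 aff ·: Hh
H/II-3 aff I-1×I-2: Hh
H/II-4 un I-1×I-2: hh
H/III-1 un II-2×II-1: hh
⇒ H over [I-1,I-2,II-1,II-2,II-3,II-4,III-1]: 1 consistent
W/I-1 un ·: ww
W/I-2 aff ·: Ww
W/II-1 aff I-1×I-2: Ww
W/II-2 aff ·: Ww|WW
W/II-3 un I-1×I-2: ww
W/II-4 un I-1×I-2: ww
W/III-1 aff II-2×II-1: Ww|WW
⇒ W over [I-1,I-2,II-1,II-2,II-3,II-4,III-1]: 4 consistent

II-2 ∈ {Hh WW, Hh Ww}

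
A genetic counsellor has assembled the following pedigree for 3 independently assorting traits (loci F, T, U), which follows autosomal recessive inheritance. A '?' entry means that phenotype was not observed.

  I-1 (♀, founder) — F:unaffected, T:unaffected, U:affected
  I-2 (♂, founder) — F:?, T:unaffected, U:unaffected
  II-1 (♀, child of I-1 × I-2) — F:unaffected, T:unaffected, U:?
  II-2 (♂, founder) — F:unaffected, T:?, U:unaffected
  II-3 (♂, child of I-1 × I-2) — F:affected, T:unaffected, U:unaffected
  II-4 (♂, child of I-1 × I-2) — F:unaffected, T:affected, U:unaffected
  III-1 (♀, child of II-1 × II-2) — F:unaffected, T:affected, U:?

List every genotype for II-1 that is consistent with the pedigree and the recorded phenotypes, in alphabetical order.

II-1 ∈ {FF Tt Uu, FF Tt uu, Ff Tt Uu, Ff Tt uu}

F/I-1 un ·: Ff
F/I-2 ? ·: Ff|ff
F/II-1 un I-1×I-2: FF|Ff
F/II-2 un ·: FF|Ff
F/II-3 aff I-1×I-2: ff
F/II-4 un I-1×I-2: FF|Ff
F/III-1 un II-1×II-2: FF|Ff
⇒ F over [I-1,I-2,II-1,II-2,II-3,II-4,III-1]: 18 consistent
T/I-1 un ·: Tt
T/I-2 un ·: Tt
T/II-1 un I-1×I-2: Tt
T/II-2 ? ·: Tt|tt
T/II-3 un I-1×I-2: TT|Tt
T/II-4 aff I-1×I-2: tt
T/III-1 aff II-1×II-2: tt
⇒ T over [I-1,I-2,II-1,II-2,II-3,II-4,III-1]: 4 consistent
U/I-1 aff ·: uu
U/I-2 un ·: UU|Uu
U/II-1 ? I-1×I-2: Uu|uu
U/II-2 un ·: UU|Uu
U/II-3 un I-1×I-2: Uu
U/II-4 un I-1×I-2: Uu
U/III-1 ? II-1×II-2: UU|Uu|uu
⇒ U over [I-1,I-2,II-1,II-2,II-3,II-4,III-1]: 13 consistent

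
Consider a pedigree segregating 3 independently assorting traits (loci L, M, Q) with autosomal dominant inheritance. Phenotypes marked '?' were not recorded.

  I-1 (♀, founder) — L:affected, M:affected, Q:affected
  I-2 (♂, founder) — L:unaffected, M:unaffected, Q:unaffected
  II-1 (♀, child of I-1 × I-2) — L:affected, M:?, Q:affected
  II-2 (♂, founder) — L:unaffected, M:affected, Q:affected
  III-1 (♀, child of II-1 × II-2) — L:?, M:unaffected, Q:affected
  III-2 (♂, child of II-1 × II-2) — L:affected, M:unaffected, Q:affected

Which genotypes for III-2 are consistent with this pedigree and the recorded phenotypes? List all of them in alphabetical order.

L/I-1 aff ·: Ll|LL
L/I-2 un ·: ll
L/II-1 aff I-1×I-2: Ll
L/II-2 un ·: ll
L/III-1 ? II-1×II-2: ll|Ll
L/III-2 aff II-1×II-2: Ll
⇒ L over [I-1,I-2,II-1,II-2,III-1,III-2]: 4 consistent
M/I-1 aff ·: Mm|MM
M/I-2 un ·: mm
M/II-1 ? I-1×I-2: mm|Mm
M/II-2 aff ·: Mm
M/III-1 un II-1×II-2: mm
M/III-2 un II-1×II-2: mm
⇒ M over [I-1,I-2,II-1,II-2,III-1,III-2]: 3 consistent
Q/I-1 aff ·: Qq|QQ
Q/I-2 un ·: qq
Q/II-1 aff I-1×I-2: Qq
Q/II-2 aff ·: Qq|QQ
Q/III-1 aff II-1×II-2: Qq|QQ
Q/III-2 aff II-1×II-2: Qq|QQ
⇒ Q over [I-1,I-2,II-1,II-2,III-1,III-2]: 16 consistent

III-2 ∈ {Ll mm QQ, Ll mm Qq}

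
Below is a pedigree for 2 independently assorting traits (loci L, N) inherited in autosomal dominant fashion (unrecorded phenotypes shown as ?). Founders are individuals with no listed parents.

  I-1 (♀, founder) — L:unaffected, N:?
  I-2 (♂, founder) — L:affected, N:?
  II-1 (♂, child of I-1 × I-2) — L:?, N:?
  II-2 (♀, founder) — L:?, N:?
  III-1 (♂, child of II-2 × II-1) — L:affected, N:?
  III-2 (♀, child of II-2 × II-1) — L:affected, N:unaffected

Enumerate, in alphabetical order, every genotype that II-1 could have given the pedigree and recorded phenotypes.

L/I-1 un ·: ll
L/I-2 aff ·: Ll|LL
L/II-1 ? I-1×I-2: ll|Ll
L/II-2 ? ·: ll|Ll|LL
L/III-1 aff II-2×II-1: Ll|LL
L/III-2 aff II-2×II-1: Ll|LL
⇒ L over [I-1,I-2,II-1,II-2,III-1,III-2]: 20 consistent
N/I-1 ? ·: nn|Nn|NN
N/I-2 ? ·: nn|Nn|NN
N/II-1 ? I-1×I-2: nn|Nn
N/II-2 ? ·: nn|Nn
N/III-1 ? II-2×II-1: nn|Nn|NN
N/III-2 un II-2×II-1: nn
⇒ N over [I-1,I-2,II-1,II-2,III-1,III-2]: 47 consistent

II-1 ∈ {Ll Nn, Ll nn, ll Nn, ll nn}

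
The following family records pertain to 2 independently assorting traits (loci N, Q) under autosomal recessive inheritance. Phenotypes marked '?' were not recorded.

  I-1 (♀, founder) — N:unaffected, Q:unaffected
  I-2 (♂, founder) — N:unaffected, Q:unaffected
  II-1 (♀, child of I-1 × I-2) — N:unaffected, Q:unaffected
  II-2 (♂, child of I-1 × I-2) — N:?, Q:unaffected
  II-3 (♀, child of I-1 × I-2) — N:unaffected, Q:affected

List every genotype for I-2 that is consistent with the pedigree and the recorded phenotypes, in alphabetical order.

I-2 ∈ {NN Qq, Nn Qq}

N/I-1 un ·: NN|Nn
N/I-2 un ·: NN|Nn
N/II-1 un I-1×I-2: NN|Nn
N/II-2 ? I-1×I-2: NN|Nn|nn
N/II-3 un I-1×I-2: NN|Nn
⇒ N over [I-1,I-2,II-1,II-2,II-3]: 29 consistent
Q/I-1 un ·: Qq
Q/I-2 un ·: Qq
Q/II-1 un I-1×I-2: QQ|Qq
Q/II-2 un I-1×I-2: QQ|Qq
Q/II-3 aff I-1×I-2: qq
⇒ Q over [I-1,I-2,II-1,II-2,II-3]: 4 consistent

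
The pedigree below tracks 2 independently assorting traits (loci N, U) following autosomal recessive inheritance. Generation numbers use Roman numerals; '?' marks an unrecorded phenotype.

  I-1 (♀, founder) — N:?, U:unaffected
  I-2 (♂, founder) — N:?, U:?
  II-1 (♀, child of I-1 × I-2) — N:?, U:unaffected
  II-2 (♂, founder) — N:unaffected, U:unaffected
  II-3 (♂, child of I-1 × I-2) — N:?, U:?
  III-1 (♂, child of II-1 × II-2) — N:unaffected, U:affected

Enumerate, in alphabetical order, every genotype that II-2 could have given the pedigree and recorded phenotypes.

N/I-1 ? ·: NN|Nn|nn
N/I-2 ? ·: NN|Nn|nn
N/II-1 ? I-1×I-2: NN|Nn|nn
N/II-2 un ·: NN|Nn
N/II-3 ? I-1×I-2: NN|Nn|nn
N/III-1 un II-1×II-2: NN|Nn
⇒ N over [I-1,I-2,II-1,II-2,II-3,III-1]: 92 consistent
U/I-1 un ·: UU|Uu
U/I-2 ? ·: UU|Uu|uu
U/II-1 un I-1×I-2: Uu
U/II-2 un ·: Uu
U/II-3 ? I-1×I-2: UU|Uu|uu
U/III-1 aff II-1×II-2: uu
⇒ U over [I-1,I-2,II-1,II-2,II-3,III-1]: 10 consistent

II-2 ∈ {NN Uu, Nn Uu}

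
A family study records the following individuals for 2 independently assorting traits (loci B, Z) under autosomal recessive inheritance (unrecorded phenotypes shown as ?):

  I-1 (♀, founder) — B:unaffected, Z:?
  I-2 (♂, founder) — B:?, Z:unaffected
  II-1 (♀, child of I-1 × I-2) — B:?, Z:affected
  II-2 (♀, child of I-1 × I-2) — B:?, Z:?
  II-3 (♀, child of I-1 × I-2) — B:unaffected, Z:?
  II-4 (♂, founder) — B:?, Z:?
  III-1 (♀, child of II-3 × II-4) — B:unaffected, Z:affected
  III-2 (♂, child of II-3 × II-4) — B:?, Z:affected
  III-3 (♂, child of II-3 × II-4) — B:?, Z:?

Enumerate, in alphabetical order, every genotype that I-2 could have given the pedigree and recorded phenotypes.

B/I-1 un ·: BB|Bb
B/I-2 ? ·: BB|Bb|bb
B/II-1 ? I-1×I-2: BB|Bb|bb
B/II-2 ? I-1×I-2: BB|Bb|bb
B/II-3 un I-1×I-2: BB|Bb
B/II-4 ? ·: BB|Bb|bb
B/III-1 un II-3×II-4: BB|Bb
B/III-2 ? II-3×II-4: BB|Bb|bb
B/III-3 ? II-3×II-4: BB|Bb|bb
⇒ B over [I-1,I-2,II-1,II-2,II-3,II-4,III-1,III-2,III-3]: 840 consistent
Z/I-1 ? ·: Zz|zz
Z/I-2 un ·: Zz
Z/II-1 aff I-1×I-2: zz
Z/II-2 ? I-1×I-2: ZZ|Zz|zz
Z/II-3 ? I-1×I-2: Zz|zz
Z/II-4 ? ·: Zz|zz
Z/III-1 aff II-3×II-4: zz
Z/III-2 aff II-3×II-4: zz
Z/III-3 ? II-3×II-4: ZZ|Zz|zz
⇒ Z over [I-1,I-2,II-1,II-2,II-3,II-4,III-1,III-2,III-3]: 40 consistent

I-2 ∈ {BB Zz, Bb Zz, bb Zz}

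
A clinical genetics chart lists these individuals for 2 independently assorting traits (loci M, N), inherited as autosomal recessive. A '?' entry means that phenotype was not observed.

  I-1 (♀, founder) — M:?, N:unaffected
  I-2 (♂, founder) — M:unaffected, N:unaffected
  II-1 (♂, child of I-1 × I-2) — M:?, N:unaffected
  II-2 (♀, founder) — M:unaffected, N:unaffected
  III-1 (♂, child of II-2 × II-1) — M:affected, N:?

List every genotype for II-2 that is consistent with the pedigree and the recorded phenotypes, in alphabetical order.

M/I-1 ? ·: MM|Mm|mm
M/I-2 un ·: MM|Mm
M/II-1 ? I-1×I-2: Mm|mm
M/II-2 un ·: Mm
M/III-1 aff II-2×II-1: mm
⇒ M over [I-1,I-2,II-1,II-2,III-1]: 7 consistent
N/I-1 un ·: NN|Nn
N/I-2 un ·: NN|Nn
N/II-1 un I-1×I-2: NN|Nn
N/II-2 un ·: NN|Nn
N/III-1 ? II-2×II-1: NN|Nn|nn
⇒ N over [I-1,I-2,II-1,II-2,III-1]: 27 consistent

II-2 ∈ {Mm NN, Mm Nn}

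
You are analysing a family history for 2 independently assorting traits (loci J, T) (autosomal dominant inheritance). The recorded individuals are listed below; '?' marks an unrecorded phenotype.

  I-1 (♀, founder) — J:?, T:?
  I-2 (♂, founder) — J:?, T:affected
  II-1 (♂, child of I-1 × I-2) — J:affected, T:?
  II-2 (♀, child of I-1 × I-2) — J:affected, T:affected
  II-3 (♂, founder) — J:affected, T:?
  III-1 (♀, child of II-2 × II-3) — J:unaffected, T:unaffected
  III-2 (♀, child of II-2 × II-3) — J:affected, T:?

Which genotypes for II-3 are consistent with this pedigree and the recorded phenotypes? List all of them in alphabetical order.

J/I-1 ? ·: jj|Jj|JJ
J/I-2 ? ·: jj|Jj|JJ
J/II-1 aff I-1×I-2: Jj|JJ
J/II-2 aff I-1×I-2: Jj
J/II-3 aff ·: Jj
J/III-1 un II-2×II-3: jj
J/III-2 aff II-2×II-3: Jj|JJ
⇒ J over [I-1,I-2,II-1,II-2,II-3,III-1,III-2]: 20 consistent
T/I-1 ? ·: tt|Tt|TT
T/I-2 aff ·: Tt|TT
T/II-1 ? I-1×I-2: tt|Tt|TT
T/II-2 aff I-1×I-2: Tt
T/II-3 ? ·: tt|Tt
T/III-1 un II-2×II-3: tt
T/III-2 ? II-2×II-3: tt|Tt|TT
⇒ T over [I-1,I-2,II-1,II-2,II-3,III-1,III-2]: 50 consistent

II-3 ∈ {Jj Tt, Jj tt}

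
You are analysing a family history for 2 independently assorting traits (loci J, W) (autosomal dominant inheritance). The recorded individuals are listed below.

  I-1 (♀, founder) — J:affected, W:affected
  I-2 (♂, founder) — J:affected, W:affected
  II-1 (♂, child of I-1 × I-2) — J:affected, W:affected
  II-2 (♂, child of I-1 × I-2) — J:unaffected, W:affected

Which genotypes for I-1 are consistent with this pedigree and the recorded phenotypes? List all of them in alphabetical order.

I-1 ∈ {Jj WW, Jj Ww}

J/I-1 aff ·: Jj
J/I-2 aff ·: Jj
J/II-1 aff I-1×I-2: Jj|JJ
J/II-2 un I-1×I-2: jj
⇒ J over [I-1,I-2,II-1,II-2]: 2 consistent
W/I-1 aff ·: Ww|WW
W/I-2 aff ·: Ww|WW
W/II-1 aff I-1×I-2: Ww|WW
W/II-2 aff I-1×I-2: Ww|WW
⇒ W over [I-1,I-2,II-1,II-2]: 13 consistent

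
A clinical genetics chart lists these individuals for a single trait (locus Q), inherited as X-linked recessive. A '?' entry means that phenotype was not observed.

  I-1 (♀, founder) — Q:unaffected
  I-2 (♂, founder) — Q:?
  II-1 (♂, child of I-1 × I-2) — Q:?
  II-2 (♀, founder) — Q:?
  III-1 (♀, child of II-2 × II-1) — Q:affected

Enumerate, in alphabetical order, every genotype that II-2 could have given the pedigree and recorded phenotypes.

II-2 ∈ {X^QX^q, X^qX^q}

Q/I-1 un ·: X^QX^q
Q/I-2 ? ·: X^QY|X^qY
Q/II-1 ? I-1×I-2: X^qY
Q/II-2 ? ·: X^QX^q|X^qX^q
Q/III-1 aff II-2×II-1: X^qX^q
⇒ Q over [I-1,I-2,II-1,II-2,III-1]: 4 consistent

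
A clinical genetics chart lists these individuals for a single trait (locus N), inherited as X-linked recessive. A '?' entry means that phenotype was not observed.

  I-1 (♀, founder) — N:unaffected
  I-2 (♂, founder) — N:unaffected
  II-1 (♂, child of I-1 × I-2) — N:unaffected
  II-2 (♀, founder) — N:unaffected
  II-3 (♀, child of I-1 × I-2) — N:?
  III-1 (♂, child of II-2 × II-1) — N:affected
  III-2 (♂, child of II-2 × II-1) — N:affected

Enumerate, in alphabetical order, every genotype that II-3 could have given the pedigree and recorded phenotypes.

N/I-1 un ·: X^NX^N|X^NX^n
N/I-2 un ·: X^NY
N/II-1 un I-1×I-2: X^NY
N/II-2 un ·: X^NX^n
N/II-3 ? I-1×I-2: X^NX^N|X^NX^n
N/III-1 aff II-2×II-1: X^nY
N/III-2 aff II-2×II-1: X^nY
⇒ N over [I-1,I-2,II-1,II-2,II-3,III-1,III-2]: 3 consistent

II-3 ∈ {X^NX^N, X^NX^n}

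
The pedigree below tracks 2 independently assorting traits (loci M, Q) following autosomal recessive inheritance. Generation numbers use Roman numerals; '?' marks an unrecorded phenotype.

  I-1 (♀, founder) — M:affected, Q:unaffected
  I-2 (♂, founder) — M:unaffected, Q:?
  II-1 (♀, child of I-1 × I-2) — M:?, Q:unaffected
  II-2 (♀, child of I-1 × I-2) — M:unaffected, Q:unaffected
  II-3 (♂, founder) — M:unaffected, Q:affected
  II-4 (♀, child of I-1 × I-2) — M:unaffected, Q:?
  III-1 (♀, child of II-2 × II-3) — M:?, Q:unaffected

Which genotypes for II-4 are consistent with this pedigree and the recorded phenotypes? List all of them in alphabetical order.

M/I-1 aff ·: mm
M/I-2 un ·: MM|Mm
M/II-1 ? I-1×I-2: Mm|mm
M/II-2 un I-1×I-2: Mm
M/II-3 un ·: MM|Mm
M/II-4 un I-1×I-2: Mm
M/III-1 ? II-2×II-3: MM|Mm|mm
⇒ M over [I-1,I-2,II-1,II-2,II-3,II-4,III-1]: 15 consistent
Q/I-1 un ·: QQ|Qq
Q/I-2 ? ·: QQ|Qq|qq
Q/II-1 un I-1×I-2: QQ|Qq
Q/II-2 un I-1×I-2: QQ|Qq
Q/II-3 aff ·: qq
Q/II-4 ? I-1×I-2: QQ|Qq|qq
Q/III-1 un II-2×II-3: Qq
⇒ Q over [I-1,I-2,II-1,II-2,II-3,II-4,III-1]: 32 consistent

II-4 ∈ {Mm QQ, Mm Qq, Mm qq}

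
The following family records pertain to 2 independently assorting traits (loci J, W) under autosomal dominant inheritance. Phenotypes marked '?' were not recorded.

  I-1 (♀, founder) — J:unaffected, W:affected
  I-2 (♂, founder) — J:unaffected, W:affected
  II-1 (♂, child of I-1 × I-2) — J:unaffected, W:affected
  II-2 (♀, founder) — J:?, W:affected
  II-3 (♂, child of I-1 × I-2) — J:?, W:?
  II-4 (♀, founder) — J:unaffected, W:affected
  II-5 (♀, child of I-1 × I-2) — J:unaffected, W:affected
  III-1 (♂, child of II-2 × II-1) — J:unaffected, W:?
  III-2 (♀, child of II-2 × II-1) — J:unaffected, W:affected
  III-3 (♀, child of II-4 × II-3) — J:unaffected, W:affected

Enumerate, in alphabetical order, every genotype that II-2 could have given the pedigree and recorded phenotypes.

II-2 ∈ {Jj WW, Jj Ww, jj WW, jj Ww}

J/I-1 un ·: jj
J/I-2 un ·: jj
J/II-1 un I-1×I-2: jj
J/II-2 ? ·: jj|Jj
J/II-3 ? I-1×I-2: jj
J/II-4 un ·: jj
J/II-5 un I-1×I-2: jj
J/III-1 un II-2×II-1: jj
J/III-2 un II-2×II-1: jj
J/III-3 un II-4×II-3: jj
⇒ J over [I-1,I-2,II-1,II-2,II-3,II-4,II-5,III-1,III-2,III-3]: 2 consistent
W/I-1 aff ·: Ww|WW
W/I-2 aff ·: Ww|WW
W/II-1 aff I-1×I-2: Ww|WW
W/II-2 aff ·: Ww|WW
W/II-3 ? I-1×I-2: ww|Ww|WW
W/II-4 aff ·: Ww|WW
W/II-5 aff I-1×I-2: Ww|WW
W/III-1 ? II-2×II-1: ww|Ww|WW
W/III-2 aff II-2×II-1: Ww|WW
W/III-3 aff II-4×II-3: Ww|WW
⇒ W over [I-1,I-2,II-1,II-2,II-3,II-4,II-5,III-1,III-2,III-3]: 705 consistent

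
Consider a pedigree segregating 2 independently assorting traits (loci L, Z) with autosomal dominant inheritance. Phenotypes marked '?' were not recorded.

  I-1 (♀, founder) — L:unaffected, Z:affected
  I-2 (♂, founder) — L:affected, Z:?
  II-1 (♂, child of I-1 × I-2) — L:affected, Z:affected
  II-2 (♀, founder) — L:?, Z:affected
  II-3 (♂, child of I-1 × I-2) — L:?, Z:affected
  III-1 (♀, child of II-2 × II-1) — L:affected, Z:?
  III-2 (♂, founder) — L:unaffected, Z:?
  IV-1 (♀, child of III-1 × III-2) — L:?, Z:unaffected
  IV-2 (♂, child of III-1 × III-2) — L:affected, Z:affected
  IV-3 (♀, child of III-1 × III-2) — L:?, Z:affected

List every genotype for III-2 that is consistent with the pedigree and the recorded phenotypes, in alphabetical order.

L/I-1 un ·: ll
L/I-2 aff ·: Ll|LL
L/II-1 aff I-1×I-2: Ll
L/II-2 ? ·: ll|Ll|LL
L/II-3 ? I-1×I-2: ll|Ll
L/III-1 aff II-2×II-1: Ll|LL
L/III-2 un ·: ll
L/IV-1 ? III-1×III-2: ll|Ll
L/IV-2 aff III-1×III-2: Ll
L/IV-3 ? III-1×III-2: ll|Ll
⇒ L over [I-1,I-2,II-1,II-2,II-3,III-1,III-2,IV-1,IV-2,IV-3]: 42 consistent
Z/I-1 aff ·: Zz|ZZ
Z/I-2 ? ·: zz|Zz|ZZ
Z/II-1 aff I-1×I-2: Zz|ZZ
Z/II-2 aff ·: Zz|ZZ
Z/II-3 aff I-1×I-2: Zz|ZZ
Z/III-1 ? II-2×II-1: zz|Zz
Z/III-2 ? ·: zz|Zz
Z/IV-1 un III-1×III-2: zz
Z/IV-2 aff III-1×III-2: Zz|ZZ
Z/IV-3 aff III-1×III-2: Zz|ZZ
⇒ Z over [I-1,I-2,II-1,II-2,II-3,III-1,III-2,IV-1,IV-2,IV-3]: 123 consistent

III-2 ∈ {ll Zz, ll zz}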